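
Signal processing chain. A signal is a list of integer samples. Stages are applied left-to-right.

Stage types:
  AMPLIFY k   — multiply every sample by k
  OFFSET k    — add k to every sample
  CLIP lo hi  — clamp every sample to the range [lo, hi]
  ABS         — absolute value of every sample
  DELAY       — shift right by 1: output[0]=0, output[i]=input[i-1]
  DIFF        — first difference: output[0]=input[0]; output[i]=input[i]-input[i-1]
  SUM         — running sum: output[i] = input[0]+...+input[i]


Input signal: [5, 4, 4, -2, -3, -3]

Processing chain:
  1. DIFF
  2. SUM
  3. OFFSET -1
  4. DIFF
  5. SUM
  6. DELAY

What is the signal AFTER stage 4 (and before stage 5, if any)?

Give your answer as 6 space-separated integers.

Input: [5, 4, 4, -2, -3, -3]
Stage 1 (DIFF): s[0]=5, 4-5=-1, 4-4=0, -2-4=-6, -3--2=-1, -3--3=0 -> [5, -1, 0, -6, -1, 0]
Stage 2 (SUM): sum[0..0]=5, sum[0..1]=4, sum[0..2]=4, sum[0..3]=-2, sum[0..4]=-3, sum[0..5]=-3 -> [5, 4, 4, -2, -3, -3]
Stage 3 (OFFSET -1): 5+-1=4, 4+-1=3, 4+-1=3, -2+-1=-3, -3+-1=-4, -3+-1=-4 -> [4, 3, 3, -3, -4, -4]
Stage 4 (DIFF): s[0]=4, 3-4=-1, 3-3=0, -3-3=-6, -4--3=-1, -4--4=0 -> [4, -1, 0, -6, -1, 0]

Answer: 4 -1 0 -6 -1 0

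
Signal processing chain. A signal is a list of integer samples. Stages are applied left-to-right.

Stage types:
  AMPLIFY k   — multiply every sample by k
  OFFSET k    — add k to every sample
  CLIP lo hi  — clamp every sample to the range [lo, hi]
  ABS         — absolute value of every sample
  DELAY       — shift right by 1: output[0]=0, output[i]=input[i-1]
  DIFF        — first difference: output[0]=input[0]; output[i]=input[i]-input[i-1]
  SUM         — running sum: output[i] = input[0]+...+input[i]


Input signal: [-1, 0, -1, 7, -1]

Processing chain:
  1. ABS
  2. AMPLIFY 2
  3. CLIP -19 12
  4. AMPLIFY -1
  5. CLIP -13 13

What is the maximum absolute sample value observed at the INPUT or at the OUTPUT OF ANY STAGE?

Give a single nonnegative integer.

Answer: 14

Derivation:
Input: [-1, 0, -1, 7, -1] (max |s|=7)
Stage 1 (ABS): |-1|=1, |0|=0, |-1|=1, |7|=7, |-1|=1 -> [1, 0, 1, 7, 1] (max |s|=7)
Stage 2 (AMPLIFY 2): 1*2=2, 0*2=0, 1*2=2, 7*2=14, 1*2=2 -> [2, 0, 2, 14, 2] (max |s|=14)
Stage 3 (CLIP -19 12): clip(2,-19,12)=2, clip(0,-19,12)=0, clip(2,-19,12)=2, clip(14,-19,12)=12, clip(2,-19,12)=2 -> [2, 0, 2, 12, 2] (max |s|=12)
Stage 4 (AMPLIFY -1): 2*-1=-2, 0*-1=0, 2*-1=-2, 12*-1=-12, 2*-1=-2 -> [-2, 0, -2, -12, -2] (max |s|=12)
Stage 5 (CLIP -13 13): clip(-2,-13,13)=-2, clip(0,-13,13)=0, clip(-2,-13,13)=-2, clip(-12,-13,13)=-12, clip(-2,-13,13)=-2 -> [-2, 0, -2, -12, -2] (max |s|=12)
Overall max amplitude: 14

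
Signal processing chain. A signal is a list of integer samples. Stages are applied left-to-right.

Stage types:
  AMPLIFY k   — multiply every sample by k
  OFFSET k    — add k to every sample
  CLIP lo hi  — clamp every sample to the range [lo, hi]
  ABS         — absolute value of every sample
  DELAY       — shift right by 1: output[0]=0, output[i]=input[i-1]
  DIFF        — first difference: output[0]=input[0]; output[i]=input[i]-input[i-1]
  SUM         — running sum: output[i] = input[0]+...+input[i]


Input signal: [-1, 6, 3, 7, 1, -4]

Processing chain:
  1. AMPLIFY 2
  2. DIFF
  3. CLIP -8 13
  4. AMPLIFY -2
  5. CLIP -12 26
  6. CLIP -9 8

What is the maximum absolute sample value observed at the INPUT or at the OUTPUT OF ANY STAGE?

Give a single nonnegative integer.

Input: [-1, 6, 3, 7, 1, -4] (max |s|=7)
Stage 1 (AMPLIFY 2): -1*2=-2, 6*2=12, 3*2=6, 7*2=14, 1*2=2, -4*2=-8 -> [-2, 12, 6, 14, 2, -8] (max |s|=14)
Stage 2 (DIFF): s[0]=-2, 12--2=14, 6-12=-6, 14-6=8, 2-14=-12, -8-2=-10 -> [-2, 14, -6, 8, -12, -10] (max |s|=14)
Stage 3 (CLIP -8 13): clip(-2,-8,13)=-2, clip(14,-8,13)=13, clip(-6,-8,13)=-6, clip(8,-8,13)=8, clip(-12,-8,13)=-8, clip(-10,-8,13)=-8 -> [-2, 13, -6, 8, -8, -8] (max |s|=13)
Stage 4 (AMPLIFY -2): -2*-2=4, 13*-2=-26, -6*-2=12, 8*-2=-16, -8*-2=16, -8*-2=16 -> [4, -26, 12, -16, 16, 16] (max |s|=26)
Stage 5 (CLIP -12 26): clip(4,-12,26)=4, clip(-26,-12,26)=-12, clip(12,-12,26)=12, clip(-16,-12,26)=-12, clip(16,-12,26)=16, clip(16,-12,26)=16 -> [4, -12, 12, -12, 16, 16] (max |s|=16)
Stage 6 (CLIP -9 8): clip(4,-9,8)=4, clip(-12,-9,8)=-9, clip(12,-9,8)=8, clip(-12,-9,8)=-9, clip(16,-9,8)=8, clip(16,-9,8)=8 -> [4, -9, 8, -9, 8, 8] (max |s|=9)
Overall max amplitude: 26

Answer: 26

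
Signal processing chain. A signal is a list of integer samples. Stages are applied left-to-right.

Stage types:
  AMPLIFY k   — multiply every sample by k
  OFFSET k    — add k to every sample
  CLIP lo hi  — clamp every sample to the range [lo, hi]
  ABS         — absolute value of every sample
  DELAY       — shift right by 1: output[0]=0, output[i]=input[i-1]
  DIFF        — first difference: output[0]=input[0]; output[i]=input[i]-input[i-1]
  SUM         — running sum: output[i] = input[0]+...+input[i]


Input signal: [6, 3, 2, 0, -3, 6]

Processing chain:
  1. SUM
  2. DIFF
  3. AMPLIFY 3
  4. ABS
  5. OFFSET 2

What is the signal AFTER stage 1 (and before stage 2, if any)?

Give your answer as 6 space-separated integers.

Answer: 6 9 11 11 8 14

Derivation:
Input: [6, 3, 2, 0, -3, 6]
Stage 1 (SUM): sum[0..0]=6, sum[0..1]=9, sum[0..2]=11, sum[0..3]=11, sum[0..4]=8, sum[0..5]=14 -> [6, 9, 11, 11, 8, 14]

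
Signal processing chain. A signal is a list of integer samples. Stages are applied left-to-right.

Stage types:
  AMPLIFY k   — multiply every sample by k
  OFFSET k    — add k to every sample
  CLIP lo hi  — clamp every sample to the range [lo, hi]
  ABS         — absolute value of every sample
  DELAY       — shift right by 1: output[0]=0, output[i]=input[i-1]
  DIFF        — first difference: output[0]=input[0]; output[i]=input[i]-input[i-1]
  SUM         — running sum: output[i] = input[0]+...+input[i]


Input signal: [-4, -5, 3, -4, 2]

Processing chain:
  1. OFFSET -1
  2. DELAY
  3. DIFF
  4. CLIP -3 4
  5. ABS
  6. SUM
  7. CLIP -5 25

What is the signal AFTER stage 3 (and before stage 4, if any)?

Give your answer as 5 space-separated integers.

Input: [-4, -5, 3, -4, 2]
Stage 1 (OFFSET -1): -4+-1=-5, -5+-1=-6, 3+-1=2, -4+-1=-5, 2+-1=1 -> [-5, -6, 2, -5, 1]
Stage 2 (DELAY): [0, -5, -6, 2, -5] = [0, -5, -6, 2, -5] -> [0, -5, -6, 2, -5]
Stage 3 (DIFF): s[0]=0, -5-0=-5, -6--5=-1, 2--6=8, -5-2=-7 -> [0, -5, -1, 8, -7]

Answer: 0 -5 -1 8 -7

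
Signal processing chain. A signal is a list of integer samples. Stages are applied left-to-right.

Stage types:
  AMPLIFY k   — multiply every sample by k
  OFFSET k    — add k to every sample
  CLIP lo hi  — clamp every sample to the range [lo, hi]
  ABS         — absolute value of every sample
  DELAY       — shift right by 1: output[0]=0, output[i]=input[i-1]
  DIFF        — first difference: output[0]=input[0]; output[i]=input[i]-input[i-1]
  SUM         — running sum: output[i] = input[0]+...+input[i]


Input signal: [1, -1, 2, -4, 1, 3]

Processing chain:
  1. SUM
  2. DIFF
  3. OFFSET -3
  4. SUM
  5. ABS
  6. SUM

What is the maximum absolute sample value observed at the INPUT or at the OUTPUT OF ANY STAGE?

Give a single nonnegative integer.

Input: [1, -1, 2, -4, 1, 3] (max |s|=4)
Stage 1 (SUM): sum[0..0]=1, sum[0..1]=0, sum[0..2]=2, sum[0..3]=-2, sum[0..4]=-1, sum[0..5]=2 -> [1, 0, 2, -2, -1, 2] (max |s|=2)
Stage 2 (DIFF): s[0]=1, 0-1=-1, 2-0=2, -2-2=-4, -1--2=1, 2--1=3 -> [1, -1, 2, -4, 1, 3] (max |s|=4)
Stage 3 (OFFSET -3): 1+-3=-2, -1+-3=-4, 2+-3=-1, -4+-3=-7, 1+-3=-2, 3+-3=0 -> [-2, -4, -1, -7, -2, 0] (max |s|=7)
Stage 4 (SUM): sum[0..0]=-2, sum[0..1]=-6, sum[0..2]=-7, sum[0..3]=-14, sum[0..4]=-16, sum[0..5]=-16 -> [-2, -6, -7, -14, -16, -16] (max |s|=16)
Stage 5 (ABS): |-2|=2, |-6|=6, |-7|=7, |-14|=14, |-16|=16, |-16|=16 -> [2, 6, 7, 14, 16, 16] (max |s|=16)
Stage 6 (SUM): sum[0..0]=2, sum[0..1]=8, sum[0..2]=15, sum[0..3]=29, sum[0..4]=45, sum[0..5]=61 -> [2, 8, 15, 29, 45, 61] (max |s|=61)
Overall max amplitude: 61

Answer: 61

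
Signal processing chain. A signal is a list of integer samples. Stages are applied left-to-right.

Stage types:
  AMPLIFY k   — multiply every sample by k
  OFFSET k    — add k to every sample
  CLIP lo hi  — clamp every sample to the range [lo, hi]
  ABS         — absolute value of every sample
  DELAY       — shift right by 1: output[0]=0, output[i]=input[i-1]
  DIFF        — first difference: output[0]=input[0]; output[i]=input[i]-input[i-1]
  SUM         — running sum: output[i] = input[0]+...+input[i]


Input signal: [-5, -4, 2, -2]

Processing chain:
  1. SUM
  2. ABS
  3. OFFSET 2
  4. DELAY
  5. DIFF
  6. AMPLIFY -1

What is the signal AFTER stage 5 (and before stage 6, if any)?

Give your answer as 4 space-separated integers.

Input: [-5, -4, 2, -2]
Stage 1 (SUM): sum[0..0]=-5, sum[0..1]=-9, sum[0..2]=-7, sum[0..3]=-9 -> [-5, -9, -7, -9]
Stage 2 (ABS): |-5|=5, |-9|=9, |-7|=7, |-9|=9 -> [5, 9, 7, 9]
Stage 3 (OFFSET 2): 5+2=7, 9+2=11, 7+2=9, 9+2=11 -> [7, 11, 9, 11]
Stage 4 (DELAY): [0, 7, 11, 9] = [0, 7, 11, 9] -> [0, 7, 11, 9]
Stage 5 (DIFF): s[0]=0, 7-0=7, 11-7=4, 9-11=-2 -> [0, 7, 4, -2]

Answer: 0 7 4 -2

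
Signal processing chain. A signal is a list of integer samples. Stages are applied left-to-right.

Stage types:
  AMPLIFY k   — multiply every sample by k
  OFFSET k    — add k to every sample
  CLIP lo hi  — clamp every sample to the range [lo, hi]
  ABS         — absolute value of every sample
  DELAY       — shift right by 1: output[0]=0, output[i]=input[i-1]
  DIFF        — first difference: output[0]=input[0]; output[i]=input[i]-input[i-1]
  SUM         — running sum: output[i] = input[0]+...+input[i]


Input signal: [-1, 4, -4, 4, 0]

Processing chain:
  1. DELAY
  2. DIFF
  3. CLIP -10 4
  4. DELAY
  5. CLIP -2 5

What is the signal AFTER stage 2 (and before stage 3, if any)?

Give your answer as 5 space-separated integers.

Answer: 0 -1 5 -8 8

Derivation:
Input: [-1, 4, -4, 4, 0]
Stage 1 (DELAY): [0, -1, 4, -4, 4] = [0, -1, 4, -4, 4] -> [0, -1, 4, -4, 4]
Stage 2 (DIFF): s[0]=0, -1-0=-1, 4--1=5, -4-4=-8, 4--4=8 -> [0, -1, 5, -8, 8]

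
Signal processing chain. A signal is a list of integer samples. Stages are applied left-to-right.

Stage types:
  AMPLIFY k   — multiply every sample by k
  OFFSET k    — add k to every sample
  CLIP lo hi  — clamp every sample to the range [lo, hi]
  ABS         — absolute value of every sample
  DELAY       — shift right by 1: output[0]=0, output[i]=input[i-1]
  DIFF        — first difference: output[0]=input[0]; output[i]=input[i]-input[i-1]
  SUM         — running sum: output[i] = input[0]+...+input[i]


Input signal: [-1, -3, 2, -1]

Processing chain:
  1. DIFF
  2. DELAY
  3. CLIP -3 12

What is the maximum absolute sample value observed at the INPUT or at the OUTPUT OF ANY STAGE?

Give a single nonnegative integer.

Input: [-1, -3, 2, -1] (max |s|=3)
Stage 1 (DIFF): s[0]=-1, -3--1=-2, 2--3=5, -1-2=-3 -> [-1, -2, 5, -3] (max |s|=5)
Stage 2 (DELAY): [0, -1, -2, 5] = [0, -1, -2, 5] -> [0, -1, -2, 5] (max |s|=5)
Stage 3 (CLIP -3 12): clip(0,-3,12)=0, clip(-1,-3,12)=-1, clip(-2,-3,12)=-2, clip(5,-3,12)=5 -> [0, -1, -2, 5] (max |s|=5)
Overall max amplitude: 5

Answer: 5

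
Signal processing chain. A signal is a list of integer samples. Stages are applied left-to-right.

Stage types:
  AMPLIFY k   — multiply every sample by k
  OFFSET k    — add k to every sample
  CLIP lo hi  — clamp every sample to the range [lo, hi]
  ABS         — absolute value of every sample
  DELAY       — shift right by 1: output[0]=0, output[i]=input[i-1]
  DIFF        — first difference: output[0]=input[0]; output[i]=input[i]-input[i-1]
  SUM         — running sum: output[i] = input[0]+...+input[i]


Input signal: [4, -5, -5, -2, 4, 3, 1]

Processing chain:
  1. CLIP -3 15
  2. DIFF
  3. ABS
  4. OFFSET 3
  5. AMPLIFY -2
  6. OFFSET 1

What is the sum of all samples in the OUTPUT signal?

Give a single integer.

Answer: -77

Derivation:
Input: [4, -5, -5, -2, 4, 3, 1]
Stage 1 (CLIP -3 15): clip(4,-3,15)=4, clip(-5,-3,15)=-3, clip(-5,-3,15)=-3, clip(-2,-3,15)=-2, clip(4,-3,15)=4, clip(3,-3,15)=3, clip(1,-3,15)=1 -> [4, -3, -3, -2, 4, 3, 1]
Stage 2 (DIFF): s[0]=4, -3-4=-7, -3--3=0, -2--3=1, 4--2=6, 3-4=-1, 1-3=-2 -> [4, -7, 0, 1, 6, -1, -2]
Stage 3 (ABS): |4|=4, |-7|=7, |0|=0, |1|=1, |6|=6, |-1|=1, |-2|=2 -> [4, 7, 0, 1, 6, 1, 2]
Stage 4 (OFFSET 3): 4+3=7, 7+3=10, 0+3=3, 1+3=4, 6+3=9, 1+3=4, 2+3=5 -> [7, 10, 3, 4, 9, 4, 5]
Stage 5 (AMPLIFY -2): 7*-2=-14, 10*-2=-20, 3*-2=-6, 4*-2=-8, 9*-2=-18, 4*-2=-8, 5*-2=-10 -> [-14, -20, -6, -8, -18, -8, -10]
Stage 6 (OFFSET 1): -14+1=-13, -20+1=-19, -6+1=-5, -8+1=-7, -18+1=-17, -8+1=-7, -10+1=-9 -> [-13, -19, -5, -7, -17, -7, -9]
Output sum: -77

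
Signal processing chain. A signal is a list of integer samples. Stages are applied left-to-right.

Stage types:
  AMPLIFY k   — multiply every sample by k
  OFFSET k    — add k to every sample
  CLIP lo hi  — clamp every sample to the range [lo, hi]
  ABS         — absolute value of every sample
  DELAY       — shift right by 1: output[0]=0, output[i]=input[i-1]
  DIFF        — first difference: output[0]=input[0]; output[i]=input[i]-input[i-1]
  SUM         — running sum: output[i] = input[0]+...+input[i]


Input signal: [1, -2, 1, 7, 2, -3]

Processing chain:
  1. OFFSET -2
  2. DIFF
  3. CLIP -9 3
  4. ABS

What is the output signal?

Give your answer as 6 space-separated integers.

Input: [1, -2, 1, 7, 2, -3]
Stage 1 (OFFSET -2): 1+-2=-1, -2+-2=-4, 1+-2=-1, 7+-2=5, 2+-2=0, -3+-2=-5 -> [-1, -4, -1, 5, 0, -5]
Stage 2 (DIFF): s[0]=-1, -4--1=-3, -1--4=3, 5--1=6, 0-5=-5, -5-0=-5 -> [-1, -3, 3, 6, -5, -5]
Stage 3 (CLIP -9 3): clip(-1,-9,3)=-1, clip(-3,-9,3)=-3, clip(3,-9,3)=3, clip(6,-9,3)=3, clip(-5,-9,3)=-5, clip(-5,-9,3)=-5 -> [-1, -3, 3, 3, -5, -5]
Stage 4 (ABS): |-1|=1, |-3|=3, |3|=3, |3|=3, |-5|=5, |-5|=5 -> [1, 3, 3, 3, 5, 5]

Answer: 1 3 3 3 5 5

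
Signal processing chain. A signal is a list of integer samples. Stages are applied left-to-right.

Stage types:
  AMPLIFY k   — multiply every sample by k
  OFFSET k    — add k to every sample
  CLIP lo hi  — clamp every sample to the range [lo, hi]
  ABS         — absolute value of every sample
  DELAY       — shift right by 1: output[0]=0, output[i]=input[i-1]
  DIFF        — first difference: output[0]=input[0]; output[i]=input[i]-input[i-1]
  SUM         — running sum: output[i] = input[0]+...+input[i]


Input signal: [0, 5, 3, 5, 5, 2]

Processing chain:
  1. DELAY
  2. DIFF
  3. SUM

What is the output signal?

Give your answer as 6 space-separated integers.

Answer: 0 0 5 3 5 5

Derivation:
Input: [0, 5, 3, 5, 5, 2]
Stage 1 (DELAY): [0, 0, 5, 3, 5, 5] = [0, 0, 5, 3, 5, 5] -> [0, 0, 5, 3, 5, 5]
Stage 2 (DIFF): s[0]=0, 0-0=0, 5-0=5, 3-5=-2, 5-3=2, 5-5=0 -> [0, 0, 5, -2, 2, 0]
Stage 3 (SUM): sum[0..0]=0, sum[0..1]=0, sum[0..2]=5, sum[0..3]=3, sum[0..4]=5, sum[0..5]=5 -> [0, 0, 5, 3, 5, 5]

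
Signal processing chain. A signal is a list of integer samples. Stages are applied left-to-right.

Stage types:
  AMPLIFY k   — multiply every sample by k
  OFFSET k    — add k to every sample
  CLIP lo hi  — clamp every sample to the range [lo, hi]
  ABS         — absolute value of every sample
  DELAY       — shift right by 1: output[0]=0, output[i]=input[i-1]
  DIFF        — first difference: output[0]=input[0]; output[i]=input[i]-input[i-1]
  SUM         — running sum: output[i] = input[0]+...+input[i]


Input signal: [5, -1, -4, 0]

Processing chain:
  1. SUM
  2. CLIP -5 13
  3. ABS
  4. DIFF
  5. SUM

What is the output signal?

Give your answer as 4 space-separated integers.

Input: [5, -1, -4, 0]
Stage 1 (SUM): sum[0..0]=5, sum[0..1]=4, sum[0..2]=0, sum[0..3]=0 -> [5, 4, 0, 0]
Stage 2 (CLIP -5 13): clip(5,-5,13)=5, clip(4,-5,13)=4, clip(0,-5,13)=0, clip(0,-5,13)=0 -> [5, 4, 0, 0]
Stage 3 (ABS): |5|=5, |4|=4, |0|=0, |0|=0 -> [5, 4, 0, 0]
Stage 4 (DIFF): s[0]=5, 4-5=-1, 0-4=-4, 0-0=0 -> [5, -1, -4, 0]
Stage 5 (SUM): sum[0..0]=5, sum[0..1]=4, sum[0..2]=0, sum[0..3]=0 -> [5, 4, 0, 0]

Answer: 5 4 0 0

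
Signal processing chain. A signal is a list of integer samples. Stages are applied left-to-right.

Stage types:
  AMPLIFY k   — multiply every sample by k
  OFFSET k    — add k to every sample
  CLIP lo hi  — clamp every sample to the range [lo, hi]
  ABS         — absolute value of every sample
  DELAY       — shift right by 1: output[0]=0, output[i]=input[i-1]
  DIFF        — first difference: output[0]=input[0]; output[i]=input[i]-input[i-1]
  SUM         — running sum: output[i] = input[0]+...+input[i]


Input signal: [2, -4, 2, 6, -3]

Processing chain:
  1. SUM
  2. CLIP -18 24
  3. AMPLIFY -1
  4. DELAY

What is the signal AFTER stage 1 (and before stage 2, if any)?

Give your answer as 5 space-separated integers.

Answer: 2 -2 0 6 3

Derivation:
Input: [2, -4, 2, 6, -3]
Stage 1 (SUM): sum[0..0]=2, sum[0..1]=-2, sum[0..2]=0, sum[0..3]=6, sum[0..4]=3 -> [2, -2, 0, 6, 3]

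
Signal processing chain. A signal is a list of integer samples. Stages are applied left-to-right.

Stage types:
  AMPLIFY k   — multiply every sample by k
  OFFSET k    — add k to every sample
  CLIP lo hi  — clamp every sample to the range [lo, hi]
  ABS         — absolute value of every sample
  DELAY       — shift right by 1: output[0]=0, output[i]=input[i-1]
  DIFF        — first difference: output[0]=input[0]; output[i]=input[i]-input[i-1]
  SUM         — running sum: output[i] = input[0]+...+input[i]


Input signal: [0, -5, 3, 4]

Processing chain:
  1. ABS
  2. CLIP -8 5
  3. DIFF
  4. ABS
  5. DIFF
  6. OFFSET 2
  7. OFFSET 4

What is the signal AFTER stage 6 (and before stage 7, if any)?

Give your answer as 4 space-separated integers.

Answer: 2 7 -1 1

Derivation:
Input: [0, -5, 3, 4]
Stage 1 (ABS): |0|=0, |-5|=5, |3|=3, |4|=4 -> [0, 5, 3, 4]
Stage 2 (CLIP -8 5): clip(0,-8,5)=0, clip(5,-8,5)=5, clip(3,-8,5)=3, clip(4,-8,5)=4 -> [0, 5, 3, 4]
Stage 3 (DIFF): s[0]=0, 5-0=5, 3-5=-2, 4-3=1 -> [0, 5, -2, 1]
Stage 4 (ABS): |0|=0, |5|=5, |-2|=2, |1|=1 -> [0, 5, 2, 1]
Stage 5 (DIFF): s[0]=0, 5-0=5, 2-5=-3, 1-2=-1 -> [0, 5, -3, -1]
Stage 6 (OFFSET 2): 0+2=2, 5+2=7, -3+2=-1, -1+2=1 -> [2, 7, -1, 1]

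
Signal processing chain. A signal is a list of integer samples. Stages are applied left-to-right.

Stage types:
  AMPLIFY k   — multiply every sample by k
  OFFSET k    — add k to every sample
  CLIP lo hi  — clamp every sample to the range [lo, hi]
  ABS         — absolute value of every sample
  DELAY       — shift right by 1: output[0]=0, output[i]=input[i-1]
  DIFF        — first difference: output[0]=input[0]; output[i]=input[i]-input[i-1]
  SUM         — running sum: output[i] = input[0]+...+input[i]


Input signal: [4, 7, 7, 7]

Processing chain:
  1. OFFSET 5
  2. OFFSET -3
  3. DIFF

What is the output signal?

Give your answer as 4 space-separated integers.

Answer: 6 3 0 0

Derivation:
Input: [4, 7, 7, 7]
Stage 1 (OFFSET 5): 4+5=9, 7+5=12, 7+5=12, 7+5=12 -> [9, 12, 12, 12]
Stage 2 (OFFSET -3): 9+-3=6, 12+-3=9, 12+-3=9, 12+-3=9 -> [6, 9, 9, 9]
Stage 3 (DIFF): s[0]=6, 9-6=3, 9-9=0, 9-9=0 -> [6, 3, 0, 0]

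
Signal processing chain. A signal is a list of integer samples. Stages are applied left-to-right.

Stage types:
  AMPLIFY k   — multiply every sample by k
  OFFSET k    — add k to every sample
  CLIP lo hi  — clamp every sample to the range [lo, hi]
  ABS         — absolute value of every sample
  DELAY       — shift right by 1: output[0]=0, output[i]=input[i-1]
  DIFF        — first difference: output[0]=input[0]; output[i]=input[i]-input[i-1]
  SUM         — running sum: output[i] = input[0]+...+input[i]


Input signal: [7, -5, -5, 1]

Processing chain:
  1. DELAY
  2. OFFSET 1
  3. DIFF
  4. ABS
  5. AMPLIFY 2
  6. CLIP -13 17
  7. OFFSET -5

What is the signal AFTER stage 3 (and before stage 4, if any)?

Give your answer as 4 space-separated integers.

Answer: 1 7 -12 0

Derivation:
Input: [7, -5, -5, 1]
Stage 1 (DELAY): [0, 7, -5, -5] = [0, 7, -5, -5] -> [0, 7, -5, -5]
Stage 2 (OFFSET 1): 0+1=1, 7+1=8, -5+1=-4, -5+1=-4 -> [1, 8, -4, -4]
Stage 3 (DIFF): s[0]=1, 8-1=7, -4-8=-12, -4--4=0 -> [1, 7, -12, 0]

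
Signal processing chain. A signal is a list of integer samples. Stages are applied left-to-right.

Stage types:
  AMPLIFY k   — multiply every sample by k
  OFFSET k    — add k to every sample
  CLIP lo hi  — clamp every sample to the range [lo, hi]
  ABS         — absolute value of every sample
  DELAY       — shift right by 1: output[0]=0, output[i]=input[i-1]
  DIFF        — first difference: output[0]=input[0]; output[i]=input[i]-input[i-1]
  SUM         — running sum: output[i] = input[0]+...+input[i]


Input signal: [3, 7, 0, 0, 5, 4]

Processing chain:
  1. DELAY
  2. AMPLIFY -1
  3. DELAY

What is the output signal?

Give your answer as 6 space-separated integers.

Input: [3, 7, 0, 0, 5, 4]
Stage 1 (DELAY): [0, 3, 7, 0, 0, 5] = [0, 3, 7, 0, 0, 5] -> [0, 3, 7, 0, 0, 5]
Stage 2 (AMPLIFY -1): 0*-1=0, 3*-1=-3, 7*-1=-7, 0*-1=0, 0*-1=0, 5*-1=-5 -> [0, -3, -7, 0, 0, -5]
Stage 3 (DELAY): [0, 0, -3, -7, 0, 0] = [0, 0, -3, -7, 0, 0] -> [0, 0, -3, -7, 0, 0]

Answer: 0 0 -3 -7 0 0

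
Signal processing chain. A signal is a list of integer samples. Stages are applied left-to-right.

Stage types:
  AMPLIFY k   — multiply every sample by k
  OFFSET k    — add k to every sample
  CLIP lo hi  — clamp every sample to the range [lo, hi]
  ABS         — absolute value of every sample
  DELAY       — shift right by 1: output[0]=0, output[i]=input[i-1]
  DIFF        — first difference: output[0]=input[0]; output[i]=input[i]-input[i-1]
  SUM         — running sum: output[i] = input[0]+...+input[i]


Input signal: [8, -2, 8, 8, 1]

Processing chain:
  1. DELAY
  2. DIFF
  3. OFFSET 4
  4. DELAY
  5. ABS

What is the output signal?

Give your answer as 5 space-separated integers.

Answer: 0 4 12 6 14

Derivation:
Input: [8, -2, 8, 8, 1]
Stage 1 (DELAY): [0, 8, -2, 8, 8] = [0, 8, -2, 8, 8] -> [0, 8, -2, 8, 8]
Stage 2 (DIFF): s[0]=0, 8-0=8, -2-8=-10, 8--2=10, 8-8=0 -> [0, 8, -10, 10, 0]
Stage 3 (OFFSET 4): 0+4=4, 8+4=12, -10+4=-6, 10+4=14, 0+4=4 -> [4, 12, -6, 14, 4]
Stage 4 (DELAY): [0, 4, 12, -6, 14] = [0, 4, 12, -6, 14] -> [0, 4, 12, -6, 14]
Stage 5 (ABS): |0|=0, |4|=4, |12|=12, |-6|=6, |14|=14 -> [0, 4, 12, 6, 14]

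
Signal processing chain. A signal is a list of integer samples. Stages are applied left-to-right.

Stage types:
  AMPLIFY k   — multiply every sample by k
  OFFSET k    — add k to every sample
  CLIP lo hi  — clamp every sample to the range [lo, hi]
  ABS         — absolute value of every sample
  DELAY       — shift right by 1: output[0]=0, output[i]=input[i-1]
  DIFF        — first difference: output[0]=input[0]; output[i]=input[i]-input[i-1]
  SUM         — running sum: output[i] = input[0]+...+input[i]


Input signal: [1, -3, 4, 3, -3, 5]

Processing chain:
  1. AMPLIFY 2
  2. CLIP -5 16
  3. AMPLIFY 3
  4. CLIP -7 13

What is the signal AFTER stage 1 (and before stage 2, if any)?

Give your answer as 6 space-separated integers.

Input: [1, -3, 4, 3, -3, 5]
Stage 1 (AMPLIFY 2): 1*2=2, -3*2=-6, 4*2=8, 3*2=6, -3*2=-6, 5*2=10 -> [2, -6, 8, 6, -6, 10]

Answer: 2 -6 8 6 -6 10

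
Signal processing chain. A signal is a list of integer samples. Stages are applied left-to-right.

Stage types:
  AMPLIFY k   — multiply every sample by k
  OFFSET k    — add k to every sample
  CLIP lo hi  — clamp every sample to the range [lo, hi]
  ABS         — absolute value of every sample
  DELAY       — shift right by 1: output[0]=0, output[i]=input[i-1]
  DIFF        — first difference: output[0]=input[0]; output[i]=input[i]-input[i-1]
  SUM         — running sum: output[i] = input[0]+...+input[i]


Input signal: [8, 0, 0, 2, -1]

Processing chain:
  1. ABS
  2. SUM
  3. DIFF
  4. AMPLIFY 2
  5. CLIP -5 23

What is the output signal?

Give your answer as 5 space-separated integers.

Input: [8, 0, 0, 2, -1]
Stage 1 (ABS): |8|=8, |0|=0, |0|=0, |2|=2, |-1|=1 -> [8, 0, 0, 2, 1]
Stage 2 (SUM): sum[0..0]=8, sum[0..1]=8, sum[0..2]=8, sum[0..3]=10, sum[0..4]=11 -> [8, 8, 8, 10, 11]
Stage 3 (DIFF): s[0]=8, 8-8=0, 8-8=0, 10-8=2, 11-10=1 -> [8, 0, 0, 2, 1]
Stage 4 (AMPLIFY 2): 8*2=16, 0*2=0, 0*2=0, 2*2=4, 1*2=2 -> [16, 0, 0, 4, 2]
Stage 5 (CLIP -5 23): clip(16,-5,23)=16, clip(0,-5,23)=0, clip(0,-5,23)=0, clip(4,-5,23)=4, clip(2,-5,23)=2 -> [16, 0, 0, 4, 2]

Answer: 16 0 0 4 2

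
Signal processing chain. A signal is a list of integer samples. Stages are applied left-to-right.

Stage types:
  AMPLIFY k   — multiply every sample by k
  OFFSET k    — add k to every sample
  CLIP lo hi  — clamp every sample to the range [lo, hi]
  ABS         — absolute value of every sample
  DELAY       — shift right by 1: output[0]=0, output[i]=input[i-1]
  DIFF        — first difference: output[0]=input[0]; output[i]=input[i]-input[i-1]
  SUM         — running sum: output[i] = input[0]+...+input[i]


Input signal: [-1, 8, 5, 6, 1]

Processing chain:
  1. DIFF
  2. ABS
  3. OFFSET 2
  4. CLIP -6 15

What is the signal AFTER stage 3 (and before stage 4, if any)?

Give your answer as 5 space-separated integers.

Input: [-1, 8, 5, 6, 1]
Stage 1 (DIFF): s[0]=-1, 8--1=9, 5-8=-3, 6-5=1, 1-6=-5 -> [-1, 9, -3, 1, -5]
Stage 2 (ABS): |-1|=1, |9|=9, |-3|=3, |1|=1, |-5|=5 -> [1, 9, 3, 1, 5]
Stage 3 (OFFSET 2): 1+2=3, 9+2=11, 3+2=5, 1+2=3, 5+2=7 -> [3, 11, 5, 3, 7]

Answer: 3 11 5 3 7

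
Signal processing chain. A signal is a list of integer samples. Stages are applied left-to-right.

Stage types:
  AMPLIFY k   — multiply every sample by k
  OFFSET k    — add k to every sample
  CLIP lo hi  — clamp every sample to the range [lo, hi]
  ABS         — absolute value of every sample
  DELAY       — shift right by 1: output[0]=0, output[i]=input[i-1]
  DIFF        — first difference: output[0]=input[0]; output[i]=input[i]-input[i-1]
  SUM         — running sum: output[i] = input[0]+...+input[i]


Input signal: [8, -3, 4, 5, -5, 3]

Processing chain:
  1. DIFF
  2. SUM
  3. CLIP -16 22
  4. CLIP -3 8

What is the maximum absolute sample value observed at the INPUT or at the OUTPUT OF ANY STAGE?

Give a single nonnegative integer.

Answer: 11

Derivation:
Input: [8, -3, 4, 5, -5, 3] (max |s|=8)
Stage 1 (DIFF): s[0]=8, -3-8=-11, 4--3=7, 5-4=1, -5-5=-10, 3--5=8 -> [8, -11, 7, 1, -10, 8] (max |s|=11)
Stage 2 (SUM): sum[0..0]=8, sum[0..1]=-3, sum[0..2]=4, sum[0..3]=5, sum[0..4]=-5, sum[0..5]=3 -> [8, -3, 4, 5, -5, 3] (max |s|=8)
Stage 3 (CLIP -16 22): clip(8,-16,22)=8, clip(-3,-16,22)=-3, clip(4,-16,22)=4, clip(5,-16,22)=5, clip(-5,-16,22)=-5, clip(3,-16,22)=3 -> [8, -3, 4, 5, -5, 3] (max |s|=8)
Stage 4 (CLIP -3 8): clip(8,-3,8)=8, clip(-3,-3,8)=-3, clip(4,-3,8)=4, clip(5,-3,8)=5, clip(-5,-3,8)=-3, clip(3,-3,8)=3 -> [8, -3, 4, 5, -3, 3] (max |s|=8)
Overall max amplitude: 11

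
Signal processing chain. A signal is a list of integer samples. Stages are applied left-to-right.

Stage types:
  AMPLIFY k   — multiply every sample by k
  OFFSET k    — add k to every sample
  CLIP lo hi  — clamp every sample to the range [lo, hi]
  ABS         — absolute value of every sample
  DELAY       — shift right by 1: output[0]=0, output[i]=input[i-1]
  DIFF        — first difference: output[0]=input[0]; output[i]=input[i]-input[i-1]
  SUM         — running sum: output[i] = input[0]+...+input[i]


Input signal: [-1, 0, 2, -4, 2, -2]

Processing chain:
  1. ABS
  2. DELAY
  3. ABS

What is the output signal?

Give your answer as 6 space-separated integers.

Input: [-1, 0, 2, -4, 2, -2]
Stage 1 (ABS): |-1|=1, |0|=0, |2|=2, |-4|=4, |2|=2, |-2|=2 -> [1, 0, 2, 4, 2, 2]
Stage 2 (DELAY): [0, 1, 0, 2, 4, 2] = [0, 1, 0, 2, 4, 2] -> [0, 1, 0, 2, 4, 2]
Stage 3 (ABS): |0|=0, |1|=1, |0|=0, |2|=2, |4|=4, |2|=2 -> [0, 1, 0, 2, 4, 2]

Answer: 0 1 0 2 4 2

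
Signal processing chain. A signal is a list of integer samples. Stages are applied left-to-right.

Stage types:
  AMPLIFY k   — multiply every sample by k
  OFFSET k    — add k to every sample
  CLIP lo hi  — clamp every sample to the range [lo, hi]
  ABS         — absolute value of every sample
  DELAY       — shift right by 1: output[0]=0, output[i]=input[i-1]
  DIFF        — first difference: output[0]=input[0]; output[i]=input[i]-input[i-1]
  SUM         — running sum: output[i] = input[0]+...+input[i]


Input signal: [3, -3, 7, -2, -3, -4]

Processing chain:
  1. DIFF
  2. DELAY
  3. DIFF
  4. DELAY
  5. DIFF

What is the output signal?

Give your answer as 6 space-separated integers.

Input: [3, -3, 7, -2, -3, -4]
Stage 1 (DIFF): s[0]=3, -3-3=-6, 7--3=10, -2-7=-9, -3--2=-1, -4--3=-1 -> [3, -6, 10, -9, -1, -1]
Stage 2 (DELAY): [0, 3, -6, 10, -9, -1] = [0, 3, -6, 10, -9, -1] -> [0, 3, -6, 10, -9, -1]
Stage 3 (DIFF): s[0]=0, 3-0=3, -6-3=-9, 10--6=16, -9-10=-19, -1--9=8 -> [0, 3, -9, 16, -19, 8]
Stage 4 (DELAY): [0, 0, 3, -9, 16, -19] = [0, 0, 3, -9, 16, -19] -> [0, 0, 3, -9, 16, -19]
Stage 5 (DIFF): s[0]=0, 0-0=0, 3-0=3, -9-3=-12, 16--9=25, -19-16=-35 -> [0, 0, 3, -12, 25, -35]

Answer: 0 0 3 -12 25 -35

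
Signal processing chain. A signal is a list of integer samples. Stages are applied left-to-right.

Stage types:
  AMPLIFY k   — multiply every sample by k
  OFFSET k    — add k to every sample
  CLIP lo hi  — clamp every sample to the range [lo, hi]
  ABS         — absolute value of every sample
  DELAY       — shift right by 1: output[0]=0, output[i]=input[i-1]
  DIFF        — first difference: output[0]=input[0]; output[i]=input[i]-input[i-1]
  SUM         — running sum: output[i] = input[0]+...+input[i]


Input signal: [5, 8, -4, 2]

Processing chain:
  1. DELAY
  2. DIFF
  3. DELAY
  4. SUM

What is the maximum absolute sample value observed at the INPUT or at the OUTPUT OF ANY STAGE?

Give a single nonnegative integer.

Input: [5, 8, -4, 2] (max |s|=8)
Stage 1 (DELAY): [0, 5, 8, -4] = [0, 5, 8, -4] -> [0, 5, 8, -4] (max |s|=8)
Stage 2 (DIFF): s[0]=0, 5-0=5, 8-5=3, -4-8=-12 -> [0, 5, 3, -12] (max |s|=12)
Stage 3 (DELAY): [0, 0, 5, 3] = [0, 0, 5, 3] -> [0, 0, 5, 3] (max |s|=5)
Stage 4 (SUM): sum[0..0]=0, sum[0..1]=0, sum[0..2]=5, sum[0..3]=8 -> [0, 0, 5, 8] (max |s|=8)
Overall max amplitude: 12

Answer: 12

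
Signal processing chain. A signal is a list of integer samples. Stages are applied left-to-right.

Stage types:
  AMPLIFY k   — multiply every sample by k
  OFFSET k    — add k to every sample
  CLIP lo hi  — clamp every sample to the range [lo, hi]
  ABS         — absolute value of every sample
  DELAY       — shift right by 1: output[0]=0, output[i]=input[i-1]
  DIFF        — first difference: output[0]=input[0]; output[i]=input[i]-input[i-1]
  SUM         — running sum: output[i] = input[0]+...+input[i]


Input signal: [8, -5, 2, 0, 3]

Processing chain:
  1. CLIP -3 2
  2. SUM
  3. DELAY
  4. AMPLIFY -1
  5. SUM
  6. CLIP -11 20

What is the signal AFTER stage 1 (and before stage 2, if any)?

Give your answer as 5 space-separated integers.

Answer: 2 -3 2 0 2

Derivation:
Input: [8, -5, 2, 0, 3]
Stage 1 (CLIP -3 2): clip(8,-3,2)=2, clip(-5,-3,2)=-3, clip(2,-3,2)=2, clip(0,-3,2)=0, clip(3,-3,2)=2 -> [2, -3, 2, 0, 2]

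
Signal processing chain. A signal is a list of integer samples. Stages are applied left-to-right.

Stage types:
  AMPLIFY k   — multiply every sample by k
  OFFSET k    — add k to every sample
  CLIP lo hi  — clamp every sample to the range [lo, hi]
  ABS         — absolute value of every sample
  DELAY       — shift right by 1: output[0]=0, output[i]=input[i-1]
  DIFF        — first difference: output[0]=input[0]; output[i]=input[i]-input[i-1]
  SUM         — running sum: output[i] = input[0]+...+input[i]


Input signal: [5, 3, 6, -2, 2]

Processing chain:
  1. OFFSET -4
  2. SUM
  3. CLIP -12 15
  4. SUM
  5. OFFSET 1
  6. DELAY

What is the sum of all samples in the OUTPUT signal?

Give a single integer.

Input: [5, 3, 6, -2, 2]
Stage 1 (OFFSET -4): 5+-4=1, 3+-4=-1, 6+-4=2, -2+-4=-6, 2+-4=-2 -> [1, -1, 2, -6, -2]
Stage 2 (SUM): sum[0..0]=1, sum[0..1]=0, sum[0..2]=2, sum[0..3]=-4, sum[0..4]=-6 -> [1, 0, 2, -4, -6]
Stage 3 (CLIP -12 15): clip(1,-12,15)=1, clip(0,-12,15)=0, clip(2,-12,15)=2, clip(-4,-12,15)=-4, clip(-6,-12,15)=-6 -> [1, 0, 2, -4, -6]
Stage 4 (SUM): sum[0..0]=1, sum[0..1]=1, sum[0..2]=3, sum[0..3]=-1, sum[0..4]=-7 -> [1, 1, 3, -1, -7]
Stage 5 (OFFSET 1): 1+1=2, 1+1=2, 3+1=4, -1+1=0, -7+1=-6 -> [2, 2, 4, 0, -6]
Stage 6 (DELAY): [0, 2, 2, 4, 0] = [0, 2, 2, 4, 0] -> [0, 2, 2, 4, 0]
Output sum: 8

Answer: 8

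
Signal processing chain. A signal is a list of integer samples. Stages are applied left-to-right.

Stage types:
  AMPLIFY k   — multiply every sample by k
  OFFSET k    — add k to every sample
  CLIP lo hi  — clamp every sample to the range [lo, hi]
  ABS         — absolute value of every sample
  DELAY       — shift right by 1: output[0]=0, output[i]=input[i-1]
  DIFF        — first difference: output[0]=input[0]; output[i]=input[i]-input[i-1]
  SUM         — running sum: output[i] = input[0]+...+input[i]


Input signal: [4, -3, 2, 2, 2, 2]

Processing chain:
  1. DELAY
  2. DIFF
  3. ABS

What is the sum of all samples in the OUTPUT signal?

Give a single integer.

Answer: 16

Derivation:
Input: [4, -3, 2, 2, 2, 2]
Stage 1 (DELAY): [0, 4, -3, 2, 2, 2] = [0, 4, -3, 2, 2, 2] -> [0, 4, -3, 2, 2, 2]
Stage 2 (DIFF): s[0]=0, 4-0=4, -3-4=-7, 2--3=5, 2-2=0, 2-2=0 -> [0, 4, -7, 5, 0, 0]
Stage 3 (ABS): |0|=0, |4|=4, |-7|=7, |5|=5, |0|=0, |0|=0 -> [0, 4, 7, 5, 0, 0]
Output sum: 16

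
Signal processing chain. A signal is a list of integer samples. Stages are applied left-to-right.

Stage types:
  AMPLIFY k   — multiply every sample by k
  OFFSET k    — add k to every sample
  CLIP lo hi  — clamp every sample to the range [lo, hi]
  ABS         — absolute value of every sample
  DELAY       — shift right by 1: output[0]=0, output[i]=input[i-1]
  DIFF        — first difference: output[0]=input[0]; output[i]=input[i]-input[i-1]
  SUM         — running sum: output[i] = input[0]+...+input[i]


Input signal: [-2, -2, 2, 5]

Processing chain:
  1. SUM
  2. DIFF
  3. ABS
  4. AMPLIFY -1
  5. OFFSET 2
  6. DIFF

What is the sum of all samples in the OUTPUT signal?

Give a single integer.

Answer: -3

Derivation:
Input: [-2, -2, 2, 5]
Stage 1 (SUM): sum[0..0]=-2, sum[0..1]=-4, sum[0..2]=-2, sum[0..3]=3 -> [-2, -4, -2, 3]
Stage 2 (DIFF): s[0]=-2, -4--2=-2, -2--4=2, 3--2=5 -> [-2, -2, 2, 5]
Stage 3 (ABS): |-2|=2, |-2|=2, |2|=2, |5|=5 -> [2, 2, 2, 5]
Stage 4 (AMPLIFY -1): 2*-1=-2, 2*-1=-2, 2*-1=-2, 5*-1=-5 -> [-2, -2, -2, -5]
Stage 5 (OFFSET 2): -2+2=0, -2+2=0, -2+2=0, -5+2=-3 -> [0, 0, 0, -3]
Stage 6 (DIFF): s[0]=0, 0-0=0, 0-0=0, -3-0=-3 -> [0, 0, 0, -3]
Output sum: -3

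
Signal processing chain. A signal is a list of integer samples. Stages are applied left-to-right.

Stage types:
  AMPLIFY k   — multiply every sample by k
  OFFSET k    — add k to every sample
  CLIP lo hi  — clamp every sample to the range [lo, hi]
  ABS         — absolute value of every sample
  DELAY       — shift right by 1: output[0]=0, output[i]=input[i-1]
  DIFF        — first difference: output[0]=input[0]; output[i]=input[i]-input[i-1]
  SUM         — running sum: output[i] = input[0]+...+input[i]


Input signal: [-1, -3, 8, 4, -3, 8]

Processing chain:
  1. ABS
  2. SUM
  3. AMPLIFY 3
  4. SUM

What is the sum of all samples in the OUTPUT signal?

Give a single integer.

Input: [-1, -3, 8, 4, -3, 8]
Stage 1 (ABS): |-1|=1, |-3|=3, |8|=8, |4|=4, |-3|=3, |8|=8 -> [1, 3, 8, 4, 3, 8]
Stage 2 (SUM): sum[0..0]=1, sum[0..1]=4, sum[0..2]=12, sum[0..3]=16, sum[0..4]=19, sum[0..5]=27 -> [1, 4, 12, 16, 19, 27]
Stage 3 (AMPLIFY 3): 1*3=3, 4*3=12, 12*3=36, 16*3=48, 19*3=57, 27*3=81 -> [3, 12, 36, 48, 57, 81]
Stage 4 (SUM): sum[0..0]=3, sum[0..1]=15, sum[0..2]=51, sum[0..3]=99, sum[0..4]=156, sum[0..5]=237 -> [3, 15, 51, 99, 156, 237]
Output sum: 561

Answer: 561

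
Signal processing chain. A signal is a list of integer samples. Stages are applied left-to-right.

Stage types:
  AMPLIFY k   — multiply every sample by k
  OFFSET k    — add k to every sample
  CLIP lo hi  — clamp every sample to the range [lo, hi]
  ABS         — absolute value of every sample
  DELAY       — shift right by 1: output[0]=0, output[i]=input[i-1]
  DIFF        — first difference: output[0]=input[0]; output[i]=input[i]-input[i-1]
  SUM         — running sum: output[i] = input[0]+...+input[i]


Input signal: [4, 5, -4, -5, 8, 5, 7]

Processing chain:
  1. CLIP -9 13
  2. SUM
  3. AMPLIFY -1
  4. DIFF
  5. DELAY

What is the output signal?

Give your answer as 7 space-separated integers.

Answer: 0 -4 -5 4 5 -8 -5

Derivation:
Input: [4, 5, -4, -5, 8, 5, 7]
Stage 1 (CLIP -9 13): clip(4,-9,13)=4, clip(5,-9,13)=5, clip(-4,-9,13)=-4, clip(-5,-9,13)=-5, clip(8,-9,13)=8, clip(5,-9,13)=5, clip(7,-9,13)=7 -> [4, 5, -4, -5, 8, 5, 7]
Stage 2 (SUM): sum[0..0]=4, sum[0..1]=9, sum[0..2]=5, sum[0..3]=0, sum[0..4]=8, sum[0..5]=13, sum[0..6]=20 -> [4, 9, 5, 0, 8, 13, 20]
Stage 3 (AMPLIFY -1): 4*-1=-4, 9*-1=-9, 5*-1=-5, 0*-1=0, 8*-1=-8, 13*-1=-13, 20*-1=-20 -> [-4, -9, -5, 0, -8, -13, -20]
Stage 4 (DIFF): s[0]=-4, -9--4=-5, -5--9=4, 0--5=5, -8-0=-8, -13--8=-5, -20--13=-7 -> [-4, -5, 4, 5, -8, -5, -7]
Stage 5 (DELAY): [0, -4, -5, 4, 5, -8, -5] = [0, -4, -5, 4, 5, -8, -5] -> [0, -4, -5, 4, 5, -8, -5]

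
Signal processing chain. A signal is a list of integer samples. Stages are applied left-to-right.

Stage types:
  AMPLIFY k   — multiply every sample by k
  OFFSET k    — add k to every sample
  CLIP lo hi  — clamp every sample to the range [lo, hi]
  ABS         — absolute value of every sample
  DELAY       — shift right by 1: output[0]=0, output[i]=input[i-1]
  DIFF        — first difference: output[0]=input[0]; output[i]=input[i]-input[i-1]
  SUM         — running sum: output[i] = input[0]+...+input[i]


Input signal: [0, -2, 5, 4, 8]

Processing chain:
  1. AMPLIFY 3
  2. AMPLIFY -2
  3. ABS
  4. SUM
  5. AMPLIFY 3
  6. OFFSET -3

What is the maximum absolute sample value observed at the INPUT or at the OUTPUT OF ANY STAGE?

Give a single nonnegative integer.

Answer: 342

Derivation:
Input: [0, -2, 5, 4, 8] (max |s|=8)
Stage 1 (AMPLIFY 3): 0*3=0, -2*3=-6, 5*3=15, 4*3=12, 8*3=24 -> [0, -6, 15, 12, 24] (max |s|=24)
Stage 2 (AMPLIFY -2): 0*-2=0, -6*-2=12, 15*-2=-30, 12*-2=-24, 24*-2=-48 -> [0, 12, -30, -24, -48] (max |s|=48)
Stage 3 (ABS): |0|=0, |12|=12, |-30|=30, |-24|=24, |-48|=48 -> [0, 12, 30, 24, 48] (max |s|=48)
Stage 4 (SUM): sum[0..0]=0, sum[0..1]=12, sum[0..2]=42, sum[0..3]=66, sum[0..4]=114 -> [0, 12, 42, 66, 114] (max |s|=114)
Stage 5 (AMPLIFY 3): 0*3=0, 12*3=36, 42*3=126, 66*3=198, 114*3=342 -> [0, 36, 126, 198, 342] (max |s|=342)
Stage 6 (OFFSET -3): 0+-3=-3, 36+-3=33, 126+-3=123, 198+-3=195, 342+-3=339 -> [-3, 33, 123, 195, 339] (max |s|=339)
Overall max amplitude: 342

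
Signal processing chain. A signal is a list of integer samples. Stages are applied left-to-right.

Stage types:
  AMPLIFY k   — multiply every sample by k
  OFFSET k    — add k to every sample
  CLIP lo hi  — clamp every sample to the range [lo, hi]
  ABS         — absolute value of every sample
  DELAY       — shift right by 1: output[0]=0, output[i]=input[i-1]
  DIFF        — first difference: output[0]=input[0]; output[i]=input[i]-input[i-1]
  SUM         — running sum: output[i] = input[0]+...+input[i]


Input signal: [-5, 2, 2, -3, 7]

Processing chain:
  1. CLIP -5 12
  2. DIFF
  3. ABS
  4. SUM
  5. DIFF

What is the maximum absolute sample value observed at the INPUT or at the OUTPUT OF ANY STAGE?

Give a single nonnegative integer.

Input: [-5, 2, 2, -3, 7] (max |s|=7)
Stage 1 (CLIP -5 12): clip(-5,-5,12)=-5, clip(2,-5,12)=2, clip(2,-5,12)=2, clip(-3,-5,12)=-3, clip(7,-5,12)=7 -> [-5, 2, 2, -3, 7] (max |s|=7)
Stage 2 (DIFF): s[0]=-5, 2--5=7, 2-2=0, -3-2=-5, 7--3=10 -> [-5, 7, 0, -5, 10] (max |s|=10)
Stage 3 (ABS): |-5|=5, |7|=7, |0|=0, |-5|=5, |10|=10 -> [5, 7, 0, 5, 10] (max |s|=10)
Stage 4 (SUM): sum[0..0]=5, sum[0..1]=12, sum[0..2]=12, sum[0..3]=17, sum[0..4]=27 -> [5, 12, 12, 17, 27] (max |s|=27)
Stage 5 (DIFF): s[0]=5, 12-5=7, 12-12=0, 17-12=5, 27-17=10 -> [5, 7, 0, 5, 10] (max |s|=10)
Overall max amplitude: 27

Answer: 27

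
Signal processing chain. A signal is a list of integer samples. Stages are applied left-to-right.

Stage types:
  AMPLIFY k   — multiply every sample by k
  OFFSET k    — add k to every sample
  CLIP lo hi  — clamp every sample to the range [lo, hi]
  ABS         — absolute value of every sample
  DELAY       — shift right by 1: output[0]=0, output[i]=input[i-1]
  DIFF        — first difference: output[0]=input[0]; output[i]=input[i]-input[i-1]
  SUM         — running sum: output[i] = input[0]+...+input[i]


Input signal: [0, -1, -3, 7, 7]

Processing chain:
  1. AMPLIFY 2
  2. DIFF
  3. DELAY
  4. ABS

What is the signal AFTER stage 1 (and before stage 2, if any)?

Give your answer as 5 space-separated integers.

Input: [0, -1, -3, 7, 7]
Stage 1 (AMPLIFY 2): 0*2=0, -1*2=-2, -3*2=-6, 7*2=14, 7*2=14 -> [0, -2, -6, 14, 14]

Answer: 0 -2 -6 14 14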